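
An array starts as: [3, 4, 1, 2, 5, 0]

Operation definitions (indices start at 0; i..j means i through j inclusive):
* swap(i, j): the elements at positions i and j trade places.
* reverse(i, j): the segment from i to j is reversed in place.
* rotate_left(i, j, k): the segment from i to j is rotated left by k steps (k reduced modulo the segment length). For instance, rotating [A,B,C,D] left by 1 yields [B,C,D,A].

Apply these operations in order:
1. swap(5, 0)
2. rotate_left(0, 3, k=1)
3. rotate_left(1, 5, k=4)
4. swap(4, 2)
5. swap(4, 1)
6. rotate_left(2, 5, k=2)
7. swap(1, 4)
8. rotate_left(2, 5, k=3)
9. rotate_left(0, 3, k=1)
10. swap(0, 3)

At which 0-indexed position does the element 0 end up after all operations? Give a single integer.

Answer: 3

Derivation:
After 1 (swap(5, 0)): [0, 4, 1, 2, 5, 3]
After 2 (rotate_left(0, 3, k=1)): [4, 1, 2, 0, 5, 3]
After 3 (rotate_left(1, 5, k=4)): [4, 3, 1, 2, 0, 5]
After 4 (swap(4, 2)): [4, 3, 0, 2, 1, 5]
After 5 (swap(4, 1)): [4, 1, 0, 2, 3, 5]
After 6 (rotate_left(2, 5, k=2)): [4, 1, 3, 5, 0, 2]
After 7 (swap(1, 4)): [4, 0, 3, 5, 1, 2]
After 8 (rotate_left(2, 5, k=3)): [4, 0, 2, 3, 5, 1]
After 9 (rotate_left(0, 3, k=1)): [0, 2, 3, 4, 5, 1]
After 10 (swap(0, 3)): [4, 2, 3, 0, 5, 1]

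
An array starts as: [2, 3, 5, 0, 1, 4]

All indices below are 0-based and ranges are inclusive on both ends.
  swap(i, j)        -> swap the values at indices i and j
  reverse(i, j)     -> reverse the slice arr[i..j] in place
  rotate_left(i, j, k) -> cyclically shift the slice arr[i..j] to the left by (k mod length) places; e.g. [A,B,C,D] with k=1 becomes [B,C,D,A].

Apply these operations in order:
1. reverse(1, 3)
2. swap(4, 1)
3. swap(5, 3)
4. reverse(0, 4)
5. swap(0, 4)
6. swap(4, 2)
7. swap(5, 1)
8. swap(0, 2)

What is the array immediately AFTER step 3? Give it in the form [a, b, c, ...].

Answer: [2, 1, 5, 4, 0, 3]

Derivation:
After 1 (reverse(1, 3)): [2, 0, 5, 3, 1, 4]
After 2 (swap(4, 1)): [2, 1, 5, 3, 0, 4]
After 3 (swap(5, 3)): [2, 1, 5, 4, 0, 3]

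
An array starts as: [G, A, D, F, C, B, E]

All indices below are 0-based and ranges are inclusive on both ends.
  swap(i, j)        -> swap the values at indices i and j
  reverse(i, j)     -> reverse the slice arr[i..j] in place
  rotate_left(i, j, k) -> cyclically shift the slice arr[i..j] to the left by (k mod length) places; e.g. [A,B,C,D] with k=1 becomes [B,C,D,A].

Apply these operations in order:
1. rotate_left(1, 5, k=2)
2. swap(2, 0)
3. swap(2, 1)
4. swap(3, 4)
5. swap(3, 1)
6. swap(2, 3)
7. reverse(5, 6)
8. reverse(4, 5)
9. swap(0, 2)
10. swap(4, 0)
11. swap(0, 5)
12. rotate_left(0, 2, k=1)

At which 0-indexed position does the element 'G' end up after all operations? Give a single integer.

Answer: 4

Derivation:
After 1 (rotate_left(1, 5, k=2)): [G, F, C, B, A, D, E]
After 2 (swap(2, 0)): [C, F, G, B, A, D, E]
After 3 (swap(2, 1)): [C, G, F, B, A, D, E]
After 4 (swap(3, 4)): [C, G, F, A, B, D, E]
After 5 (swap(3, 1)): [C, A, F, G, B, D, E]
After 6 (swap(2, 3)): [C, A, G, F, B, D, E]
After 7 (reverse(5, 6)): [C, A, G, F, B, E, D]
After 8 (reverse(4, 5)): [C, A, G, F, E, B, D]
After 9 (swap(0, 2)): [G, A, C, F, E, B, D]
After 10 (swap(4, 0)): [E, A, C, F, G, B, D]
After 11 (swap(0, 5)): [B, A, C, F, G, E, D]
After 12 (rotate_left(0, 2, k=1)): [A, C, B, F, G, E, D]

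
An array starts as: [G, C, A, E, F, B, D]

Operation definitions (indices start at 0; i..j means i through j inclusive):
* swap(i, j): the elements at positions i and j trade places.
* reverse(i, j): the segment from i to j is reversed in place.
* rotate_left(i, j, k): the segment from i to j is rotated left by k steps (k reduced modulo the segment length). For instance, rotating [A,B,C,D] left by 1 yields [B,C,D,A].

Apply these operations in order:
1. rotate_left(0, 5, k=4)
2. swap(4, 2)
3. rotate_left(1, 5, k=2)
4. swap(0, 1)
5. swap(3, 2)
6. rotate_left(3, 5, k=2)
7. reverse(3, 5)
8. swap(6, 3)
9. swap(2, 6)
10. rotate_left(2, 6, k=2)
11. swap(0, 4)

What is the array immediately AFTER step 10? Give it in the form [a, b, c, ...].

After 1 (rotate_left(0, 5, k=4)): [F, B, G, C, A, E, D]
After 2 (swap(4, 2)): [F, B, A, C, G, E, D]
After 3 (rotate_left(1, 5, k=2)): [F, C, G, E, B, A, D]
After 4 (swap(0, 1)): [C, F, G, E, B, A, D]
After 5 (swap(3, 2)): [C, F, E, G, B, A, D]
After 6 (rotate_left(3, 5, k=2)): [C, F, E, A, G, B, D]
After 7 (reverse(3, 5)): [C, F, E, B, G, A, D]
After 8 (swap(6, 3)): [C, F, E, D, G, A, B]
After 9 (swap(2, 6)): [C, F, B, D, G, A, E]
After 10 (rotate_left(2, 6, k=2)): [C, F, G, A, E, B, D]

Answer: [C, F, G, A, E, B, D]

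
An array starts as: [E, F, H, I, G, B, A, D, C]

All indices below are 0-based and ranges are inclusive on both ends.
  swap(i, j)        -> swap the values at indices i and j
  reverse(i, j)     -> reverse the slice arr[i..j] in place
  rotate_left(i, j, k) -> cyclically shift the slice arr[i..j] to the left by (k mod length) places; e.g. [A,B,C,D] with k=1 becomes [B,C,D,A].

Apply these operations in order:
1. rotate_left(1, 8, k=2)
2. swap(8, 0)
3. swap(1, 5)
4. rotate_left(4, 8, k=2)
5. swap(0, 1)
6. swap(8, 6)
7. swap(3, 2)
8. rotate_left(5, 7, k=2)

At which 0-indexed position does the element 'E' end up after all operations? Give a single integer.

After 1 (rotate_left(1, 8, k=2)): [E, I, G, B, A, D, C, F, H]
After 2 (swap(8, 0)): [H, I, G, B, A, D, C, F, E]
After 3 (swap(1, 5)): [H, D, G, B, A, I, C, F, E]
After 4 (rotate_left(4, 8, k=2)): [H, D, G, B, C, F, E, A, I]
After 5 (swap(0, 1)): [D, H, G, B, C, F, E, A, I]
After 6 (swap(8, 6)): [D, H, G, B, C, F, I, A, E]
After 7 (swap(3, 2)): [D, H, B, G, C, F, I, A, E]
After 8 (rotate_left(5, 7, k=2)): [D, H, B, G, C, A, F, I, E]

Answer: 8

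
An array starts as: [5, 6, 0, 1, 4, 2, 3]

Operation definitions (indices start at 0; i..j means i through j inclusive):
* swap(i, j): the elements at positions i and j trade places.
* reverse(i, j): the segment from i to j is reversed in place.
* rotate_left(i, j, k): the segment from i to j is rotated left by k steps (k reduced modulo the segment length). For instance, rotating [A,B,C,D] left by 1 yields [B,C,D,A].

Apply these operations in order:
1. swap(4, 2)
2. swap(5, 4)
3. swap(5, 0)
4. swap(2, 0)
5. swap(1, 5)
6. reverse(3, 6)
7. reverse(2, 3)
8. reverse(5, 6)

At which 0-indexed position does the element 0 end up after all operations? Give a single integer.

After 1 (swap(4, 2)): [5, 6, 4, 1, 0, 2, 3]
After 2 (swap(5, 4)): [5, 6, 4, 1, 2, 0, 3]
After 3 (swap(5, 0)): [0, 6, 4, 1, 2, 5, 3]
After 4 (swap(2, 0)): [4, 6, 0, 1, 2, 5, 3]
After 5 (swap(1, 5)): [4, 5, 0, 1, 2, 6, 3]
After 6 (reverse(3, 6)): [4, 5, 0, 3, 6, 2, 1]
After 7 (reverse(2, 3)): [4, 5, 3, 0, 6, 2, 1]
After 8 (reverse(5, 6)): [4, 5, 3, 0, 6, 1, 2]

Answer: 3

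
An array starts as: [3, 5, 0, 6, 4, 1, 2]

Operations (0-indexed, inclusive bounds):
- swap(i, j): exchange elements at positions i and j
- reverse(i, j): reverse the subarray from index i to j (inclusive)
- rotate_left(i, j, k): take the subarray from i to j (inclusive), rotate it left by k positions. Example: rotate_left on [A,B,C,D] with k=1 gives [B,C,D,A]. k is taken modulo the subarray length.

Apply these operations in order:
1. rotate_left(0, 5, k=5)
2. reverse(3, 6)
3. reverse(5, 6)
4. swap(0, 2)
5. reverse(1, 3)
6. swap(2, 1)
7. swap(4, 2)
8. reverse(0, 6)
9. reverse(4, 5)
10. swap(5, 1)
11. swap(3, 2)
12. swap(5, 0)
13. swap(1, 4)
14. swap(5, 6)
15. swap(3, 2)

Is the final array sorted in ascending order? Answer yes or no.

Answer: yes

Derivation:
After 1 (rotate_left(0, 5, k=5)): [1, 3, 5, 0, 6, 4, 2]
After 2 (reverse(3, 6)): [1, 3, 5, 2, 4, 6, 0]
After 3 (reverse(5, 6)): [1, 3, 5, 2, 4, 0, 6]
After 4 (swap(0, 2)): [5, 3, 1, 2, 4, 0, 6]
After 5 (reverse(1, 3)): [5, 2, 1, 3, 4, 0, 6]
After 6 (swap(2, 1)): [5, 1, 2, 3, 4, 0, 6]
After 7 (swap(4, 2)): [5, 1, 4, 3, 2, 0, 6]
After 8 (reverse(0, 6)): [6, 0, 2, 3, 4, 1, 5]
After 9 (reverse(4, 5)): [6, 0, 2, 3, 1, 4, 5]
After 10 (swap(5, 1)): [6, 4, 2, 3, 1, 0, 5]
After 11 (swap(3, 2)): [6, 4, 3, 2, 1, 0, 5]
After 12 (swap(5, 0)): [0, 4, 3, 2, 1, 6, 5]
After 13 (swap(1, 4)): [0, 1, 3, 2, 4, 6, 5]
After 14 (swap(5, 6)): [0, 1, 3, 2, 4, 5, 6]
After 15 (swap(3, 2)): [0, 1, 2, 3, 4, 5, 6]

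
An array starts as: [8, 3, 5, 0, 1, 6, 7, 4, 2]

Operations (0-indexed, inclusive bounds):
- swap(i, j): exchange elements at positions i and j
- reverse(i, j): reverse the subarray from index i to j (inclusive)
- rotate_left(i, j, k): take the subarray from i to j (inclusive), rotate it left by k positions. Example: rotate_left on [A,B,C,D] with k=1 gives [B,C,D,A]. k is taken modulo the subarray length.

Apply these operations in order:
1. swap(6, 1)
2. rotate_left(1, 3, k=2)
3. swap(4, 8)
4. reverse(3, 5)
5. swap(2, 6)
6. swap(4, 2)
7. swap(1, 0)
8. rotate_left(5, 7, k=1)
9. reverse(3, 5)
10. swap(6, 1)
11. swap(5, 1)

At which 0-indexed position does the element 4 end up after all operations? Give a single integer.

After 1 (swap(6, 1)): [8, 7, 5, 0, 1, 6, 3, 4, 2]
After 2 (rotate_left(1, 3, k=2)): [8, 0, 7, 5, 1, 6, 3, 4, 2]
After 3 (swap(4, 8)): [8, 0, 7, 5, 2, 6, 3, 4, 1]
After 4 (reverse(3, 5)): [8, 0, 7, 6, 2, 5, 3, 4, 1]
After 5 (swap(2, 6)): [8, 0, 3, 6, 2, 5, 7, 4, 1]
After 6 (swap(4, 2)): [8, 0, 2, 6, 3, 5, 7, 4, 1]
After 7 (swap(1, 0)): [0, 8, 2, 6, 3, 5, 7, 4, 1]
After 8 (rotate_left(5, 7, k=1)): [0, 8, 2, 6, 3, 7, 4, 5, 1]
After 9 (reverse(3, 5)): [0, 8, 2, 7, 3, 6, 4, 5, 1]
After 10 (swap(6, 1)): [0, 4, 2, 7, 3, 6, 8, 5, 1]
After 11 (swap(5, 1)): [0, 6, 2, 7, 3, 4, 8, 5, 1]

Answer: 5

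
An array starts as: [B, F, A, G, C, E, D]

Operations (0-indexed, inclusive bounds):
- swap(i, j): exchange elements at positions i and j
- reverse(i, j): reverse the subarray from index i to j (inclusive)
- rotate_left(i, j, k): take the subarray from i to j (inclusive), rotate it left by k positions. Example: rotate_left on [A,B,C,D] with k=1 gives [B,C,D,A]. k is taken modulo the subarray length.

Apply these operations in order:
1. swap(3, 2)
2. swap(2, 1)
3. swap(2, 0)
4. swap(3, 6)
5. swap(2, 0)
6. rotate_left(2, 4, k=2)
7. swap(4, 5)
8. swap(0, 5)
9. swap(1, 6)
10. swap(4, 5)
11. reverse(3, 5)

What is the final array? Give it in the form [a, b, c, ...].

After 1 (swap(3, 2)): [B, F, G, A, C, E, D]
After 2 (swap(2, 1)): [B, G, F, A, C, E, D]
After 3 (swap(2, 0)): [F, G, B, A, C, E, D]
After 4 (swap(3, 6)): [F, G, B, D, C, E, A]
After 5 (swap(2, 0)): [B, G, F, D, C, E, A]
After 6 (rotate_left(2, 4, k=2)): [B, G, C, F, D, E, A]
After 7 (swap(4, 5)): [B, G, C, F, E, D, A]
After 8 (swap(0, 5)): [D, G, C, F, E, B, A]
After 9 (swap(1, 6)): [D, A, C, F, E, B, G]
After 10 (swap(4, 5)): [D, A, C, F, B, E, G]
After 11 (reverse(3, 5)): [D, A, C, E, B, F, G]

Answer: [D, A, C, E, B, F, G]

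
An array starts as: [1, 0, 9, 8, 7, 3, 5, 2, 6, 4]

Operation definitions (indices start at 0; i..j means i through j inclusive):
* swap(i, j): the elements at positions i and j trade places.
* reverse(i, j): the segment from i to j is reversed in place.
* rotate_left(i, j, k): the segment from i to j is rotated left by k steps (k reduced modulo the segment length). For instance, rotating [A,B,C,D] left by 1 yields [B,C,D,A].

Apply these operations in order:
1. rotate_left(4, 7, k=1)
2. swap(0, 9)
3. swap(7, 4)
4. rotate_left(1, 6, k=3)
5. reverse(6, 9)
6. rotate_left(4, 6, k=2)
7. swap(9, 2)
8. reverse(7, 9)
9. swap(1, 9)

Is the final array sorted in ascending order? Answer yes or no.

After 1 (rotate_left(4, 7, k=1)): [1, 0, 9, 8, 3, 5, 2, 7, 6, 4]
After 2 (swap(0, 9)): [4, 0, 9, 8, 3, 5, 2, 7, 6, 1]
After 3 (swap(7, 4)): [4, 0, 9, 8, 7, 5, 2, 3, 6, 1]
After 4 (rotate_left(1, 6, k=3)): [4, 7, 5, 2, 0, 9, 8, 3, 6, 1]
After 5 (reverse(6, 9)): [4, 7, 5, 2, 0, 9, 1, 6, 3, 8]
After 6 (rotate_left(4, 6, k=2)): [4, 7, 5, 2, 1, 0, 9, 6, 3, 8]
After 7 (swap(9, 2)): [4, 7, 8, 2, 1, 0, 9, 6, 3, 5]
After 8 (reverse(7, 9)): [4, 7, 8, 2, 1, 0, 9, 5, 3, 6]
After 9 (swap(1, 9)): [4, 6, 8, 2, 1, 0, 9, 5, 3, 7]

Answer: no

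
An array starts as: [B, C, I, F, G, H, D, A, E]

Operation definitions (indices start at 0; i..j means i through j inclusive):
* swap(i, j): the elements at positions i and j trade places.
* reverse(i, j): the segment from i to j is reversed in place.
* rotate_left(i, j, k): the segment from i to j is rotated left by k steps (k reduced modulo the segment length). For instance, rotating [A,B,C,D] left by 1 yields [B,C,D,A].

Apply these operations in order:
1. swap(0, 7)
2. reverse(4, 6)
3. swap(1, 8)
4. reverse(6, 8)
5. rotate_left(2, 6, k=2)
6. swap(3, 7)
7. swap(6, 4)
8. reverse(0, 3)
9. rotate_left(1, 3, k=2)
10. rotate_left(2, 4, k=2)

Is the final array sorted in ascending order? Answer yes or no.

Answer: no

Derivation:
After 1 (swap(0, 7)): [A, C, I, F, G, H, D, B, E]
After 2 (reverse(4, 6)): [A, C, I, F, D, H, G, B, E]
After 3 (swap(1, 8)): [A, E, I, F, D, H, G, B, C]
After 4 (reverse(6, 8)): [A, E, I, F, D, H, C, B, G]
After 5 (rotate_left(2, 6, k=2)): [A, E, D, H, C, I, F, B, G]
After 6 (swap(3, 7)): [A, E, D, B, C, I, F, H, G]
After 7 (swap(6, 4)): [A, E, D, B, F, I, C, H, G]
After 8 (reverse(0, 3)): [B, D, E, A, F, I, C, H, G]
After 9 (rotate_left(1, 3, k=2)): [B, A, D, E, F, I, C, H, G]
After 10 (rotate_left(2, 4, k=2)): [B, A, F, D, E, I, C, H, G]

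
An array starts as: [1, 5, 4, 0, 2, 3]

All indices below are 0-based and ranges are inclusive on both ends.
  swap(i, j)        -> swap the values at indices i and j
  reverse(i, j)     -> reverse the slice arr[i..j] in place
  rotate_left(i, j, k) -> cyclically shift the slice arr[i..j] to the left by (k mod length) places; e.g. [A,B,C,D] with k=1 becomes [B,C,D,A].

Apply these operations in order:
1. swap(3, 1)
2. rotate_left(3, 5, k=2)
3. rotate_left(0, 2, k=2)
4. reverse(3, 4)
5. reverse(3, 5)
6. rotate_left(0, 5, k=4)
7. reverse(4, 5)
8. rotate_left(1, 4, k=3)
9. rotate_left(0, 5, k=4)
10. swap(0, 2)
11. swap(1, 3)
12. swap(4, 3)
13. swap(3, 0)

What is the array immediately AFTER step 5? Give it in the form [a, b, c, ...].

Answer: [4, 1, 0, 2, 3, 5]

Derivation:
After 1 (swap(3, 1)): [1, 0, 4, 5, 2, 3]
After 2 (rotate_left(3, 5, k=2)): [1, 0, 4, 3, 5, 2]
After 3 (rotate_left(0, 2, k=2)): [4, 1, 0, 3, 5, 2]
After 4 (reverse(3, 4)): [4, 1, 0, 5, 3, 2]
After 5 (reverse(3, 5)): [4, 1, 0, 2, 3, 5]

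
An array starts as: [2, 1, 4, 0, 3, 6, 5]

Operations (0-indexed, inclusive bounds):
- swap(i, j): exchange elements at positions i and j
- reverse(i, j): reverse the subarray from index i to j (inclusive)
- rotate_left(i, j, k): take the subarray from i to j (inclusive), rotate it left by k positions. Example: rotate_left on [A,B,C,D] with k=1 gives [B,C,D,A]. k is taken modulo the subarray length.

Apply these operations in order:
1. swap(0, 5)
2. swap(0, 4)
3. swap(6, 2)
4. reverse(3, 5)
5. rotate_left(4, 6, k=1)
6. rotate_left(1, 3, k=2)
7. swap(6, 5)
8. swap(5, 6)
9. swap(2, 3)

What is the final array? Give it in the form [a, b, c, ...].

After 1 (swap(0, 5)): [6, 1, 4, 0, 3, 2, 5]
After 2 (swap(0, 4)): [3, 1, 4, 0, 6, 2, 5]
After 3 (swap(6, 2)): [3, 1, 5, 0, 6, 2, 4]
After 4 (reverse(3, 5)): [3, 1, 5, 2, 6, 0, 4]
After 5 (rotate_left(4, 6, k=1)): [3, 1, 5, 2, 0, 4, 6]
After 6 (rotate_left(1, 3, k=2)): [3, 2, 1, 5, 0, 4, 6]
After 7 (swap(6, 5)): [3, 2, 1, 5, 0, 6, 4]
After 8 (swap(5, 6)): [3, 2, 1, 5, 0, 4, 6]
After 9 (swap(2, 3)): [3, 2, 5, 1, 0, 4, 6]

Answer: [3, 2, 5, 1, 0, 4, 6]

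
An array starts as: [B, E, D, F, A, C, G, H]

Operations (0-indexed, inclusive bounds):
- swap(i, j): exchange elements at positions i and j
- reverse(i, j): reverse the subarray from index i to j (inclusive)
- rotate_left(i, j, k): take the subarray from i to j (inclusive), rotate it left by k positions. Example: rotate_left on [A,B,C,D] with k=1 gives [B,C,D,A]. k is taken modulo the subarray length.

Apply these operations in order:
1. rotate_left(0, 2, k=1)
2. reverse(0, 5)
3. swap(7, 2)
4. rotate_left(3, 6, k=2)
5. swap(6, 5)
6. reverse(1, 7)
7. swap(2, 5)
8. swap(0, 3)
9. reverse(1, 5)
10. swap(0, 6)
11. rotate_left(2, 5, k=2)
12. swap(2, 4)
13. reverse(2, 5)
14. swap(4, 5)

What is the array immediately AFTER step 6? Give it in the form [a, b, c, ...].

After 1 (rotate_left(0, 2, k=1)): [E, D, B, F, A, C, G, H]
After 2 (reverse(0, 5)): [C, A, F, B, D, E, G, H]
After 3 (swap(7, 2)): [C, A, H, B, D, E, G, F]
After 4 (rotate_left(3, 6, k=2)): [C, A, H, E, G, B, D, F]
After 5 (swap(6, 5)): [C, A, H, E, G, D, B, F]
After 6 (reverse(1, 7)): [C, F, B, D, G, E, H, A]

Answer: [C, F, B, D, G, E, H, A]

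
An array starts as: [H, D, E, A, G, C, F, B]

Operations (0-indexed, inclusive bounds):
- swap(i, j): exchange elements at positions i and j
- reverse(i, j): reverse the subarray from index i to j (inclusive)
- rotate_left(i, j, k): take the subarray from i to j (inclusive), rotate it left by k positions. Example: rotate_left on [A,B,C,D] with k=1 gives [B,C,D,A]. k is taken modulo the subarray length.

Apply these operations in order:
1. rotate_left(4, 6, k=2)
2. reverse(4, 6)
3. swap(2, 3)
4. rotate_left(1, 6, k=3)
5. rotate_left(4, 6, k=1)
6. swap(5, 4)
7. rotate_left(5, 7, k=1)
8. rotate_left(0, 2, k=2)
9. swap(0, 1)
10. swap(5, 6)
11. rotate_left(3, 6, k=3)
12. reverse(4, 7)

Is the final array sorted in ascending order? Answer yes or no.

After 1 (rotate_left(4, 6, k=2)): [H, D, E, A, F, G, C, B]
After 2 (reverse(4, 6)): [H, D, E, A, C, G, F, B]
After 3 (swap(2, 3)): [H, D, A, E, C, G, F, B]
After 4 (rotate_left(1, 6, k=3)): [H, C, G, F, D, A, E, B]
After 5 (rotate_left(4, 6, k=1)): [H, C, G, F, A, E, D, B]
After 6 (swap(5, 4)): [H, C, G, F, E, A, D, B]
After 7 (rotate_left(5, 7, k=1)): [H, C, G, F, E, D, B, A]
After 8 (rotate_left(0, 2, k=2)): [G, H, C, F, E, D, B, A]
After 9 (swap(0, 1)): [H, G, C, F, E, D, B, A]
After 10 (swap(5, 6)): [H, G, C, F, E, B, D, A]
After 11 (rotate_left(3, 6, k=3)): [H, G, C, D, F, E, B, A]
After 12 (reverse(4, 7)): [H, G, C, D, A, B, E, F]

Answer: no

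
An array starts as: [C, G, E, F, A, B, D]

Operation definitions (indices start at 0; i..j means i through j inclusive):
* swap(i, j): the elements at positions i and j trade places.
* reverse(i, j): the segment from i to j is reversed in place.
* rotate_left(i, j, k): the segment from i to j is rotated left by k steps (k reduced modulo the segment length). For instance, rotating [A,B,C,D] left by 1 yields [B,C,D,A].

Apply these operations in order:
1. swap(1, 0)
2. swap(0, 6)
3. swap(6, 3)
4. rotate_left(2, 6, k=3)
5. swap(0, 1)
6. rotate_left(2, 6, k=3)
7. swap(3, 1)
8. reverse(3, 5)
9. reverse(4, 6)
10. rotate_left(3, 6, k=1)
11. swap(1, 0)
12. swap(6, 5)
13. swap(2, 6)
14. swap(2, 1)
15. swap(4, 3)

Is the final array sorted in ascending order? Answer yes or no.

After 1 (swap(1, 0)): [G, C, E, F, A, B, D]
After 2 (swap(0, 6)): [D, C, E, F, A, B, G]
After 3 (swap(6, 3)): [D, C, E, G, A, B, F]
After 4 (rotate_left(2, 6, k=3)): [D, C, B, F, E, G, A]
After 5 (swap(0, 1)): [C, D, B, F, E, G, A]
After 6 (rotate_left(2, 6, k=3)): [C, D, G, A, B, F, E]
After 7 (swap(3, 1)): [C, A, G, D, B, F, E]
After 8 (reverse(3, 5)): [C, A, G, F, B, D, E]
After 9 (reverse(4, 6)): [C, A, G, F, E, D, B]
After 10 (rotate_left(3, 6, k=1)): [C, A, G, E, D, B, F]
After 11 (swap(1, 0)): [A, C, G, E, D, B, F]
After 12 (swap(6, 5)): [A, C, G, E, D, F, B]
After 13 (swap(2, 6)): [A, C, B, E, D, F, G]
After 14 (swap(2, 1)): [A, B, C, E, D, F, G]
After 15 (swap(4, 3)): [A, B, C, D, E, F, G]

Answer: yes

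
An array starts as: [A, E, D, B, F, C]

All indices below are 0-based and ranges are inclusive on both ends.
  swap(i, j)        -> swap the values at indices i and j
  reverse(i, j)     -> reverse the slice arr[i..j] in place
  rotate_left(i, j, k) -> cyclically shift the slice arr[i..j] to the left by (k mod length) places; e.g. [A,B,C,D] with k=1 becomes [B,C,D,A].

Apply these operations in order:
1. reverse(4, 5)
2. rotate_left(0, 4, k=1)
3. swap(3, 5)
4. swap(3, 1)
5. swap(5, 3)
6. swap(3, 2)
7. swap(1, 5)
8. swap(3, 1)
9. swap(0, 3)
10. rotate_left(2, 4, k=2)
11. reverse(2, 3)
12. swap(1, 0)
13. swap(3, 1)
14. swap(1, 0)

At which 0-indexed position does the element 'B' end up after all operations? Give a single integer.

Answer: 1

Derivation:
After 1 (reverse(4, 5)): [A, E, D, B, C, F]
After 2 (rotate_left(0, 4, k=1)): [E, D, B, C, A, F]
After 3 (swap(3, 5)): [E, D, B, F, A, C]
After 4 (swap(3, 1)): [E, F, B, D, A, C]
After 5 (swap(5, 3)): [E, F, B, C, A, D]
After 6 (swap(3, 2)): [E, F, C, B, A, D]
After 7 (swap(1, 5)): [E, D, C, B, A, F]
After 8 (swap(3, 1)): [E, B, C, D, A, F]
After 9 (swap(0, 3)): [D, B, C, E, A, F]
After 10 (rotate_left(2, 4, k=2)): [D, B, A, C, E, F]
After 11 (reverse(2, 3)): [D, B, C, A, E, F]
After 12 (swap(1, 0)): [B, D, C, A, E, F]
After 13 (swap(3, 1)): [B, A, C, D, E, F]
After 14 (swap(1, 0)): [A, B, C, D, E, F]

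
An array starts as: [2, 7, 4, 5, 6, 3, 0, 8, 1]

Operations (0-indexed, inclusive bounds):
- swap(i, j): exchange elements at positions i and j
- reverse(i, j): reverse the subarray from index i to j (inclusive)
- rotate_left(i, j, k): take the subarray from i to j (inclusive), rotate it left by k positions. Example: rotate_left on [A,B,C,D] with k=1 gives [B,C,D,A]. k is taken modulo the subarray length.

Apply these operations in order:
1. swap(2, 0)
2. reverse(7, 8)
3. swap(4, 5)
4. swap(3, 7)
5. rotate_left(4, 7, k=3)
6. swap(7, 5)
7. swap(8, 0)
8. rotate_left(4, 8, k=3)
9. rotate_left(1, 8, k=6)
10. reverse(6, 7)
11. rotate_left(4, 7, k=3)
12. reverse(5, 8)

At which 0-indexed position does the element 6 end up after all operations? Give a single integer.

After 1 (swap(2, 0)): [4, 7, 2, 5, 6, 3, 0, 8, 1]
After 2 (reverse(7, 8)): [4, 7, 2, 5, 6, 3, 0, 1, 8]
After 3 (swap(4, 5)): [4, 7, 2, 5, 3, 6, 0, 1, 8]
After 4 (swap(3, 7)): [4, 7, 2, 1, 3, 6, 0, 5, 8]
After 5 (rotate_left(4, 7, k=3)): [4, 7, 2, 1, 5, 3, 6, 0, 8]
After 6 (swap(7, 5)): [4, 7, 2, 1, 5, 0, 6, 3, 8]
After 7 (swap(8, 0)): [8, 7, 2, 1, 5, 0, 6, 3, 4]
After 8 (rotate_left(4, 8, k=3)): [8, 7, 2, 1, 3, 4, 5, 0, 6]
After 9 (rotate_left(1, 8, k=6)): [8, 0, 6, 7, 2, 1, 3, 4, 5]
After 10 (reverse(6, 7)): [8, 0, 6, 7, 2, 1, 4, 3, 5]
After 11 (rotate_left(4, 7, k=3)): [8, 0, 6, 7, 3, 2, 1, 4, 5]
After 12 (reverse(5, 8)): [8, 0, 6, 7, 3, 5, 4, 1, 2]

Answer: 2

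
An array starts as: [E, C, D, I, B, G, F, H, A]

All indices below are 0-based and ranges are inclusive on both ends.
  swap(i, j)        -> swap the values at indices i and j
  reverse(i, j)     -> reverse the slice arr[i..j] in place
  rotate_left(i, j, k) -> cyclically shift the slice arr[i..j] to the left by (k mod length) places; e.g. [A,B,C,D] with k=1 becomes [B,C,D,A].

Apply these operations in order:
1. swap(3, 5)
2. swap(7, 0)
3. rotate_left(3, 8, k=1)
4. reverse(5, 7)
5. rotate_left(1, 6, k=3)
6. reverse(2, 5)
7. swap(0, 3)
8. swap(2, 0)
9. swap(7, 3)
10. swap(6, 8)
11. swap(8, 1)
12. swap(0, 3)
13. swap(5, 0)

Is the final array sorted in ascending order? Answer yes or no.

Answer: yes

Derivation:
After 1 (swap(3, 5)): [E, C, D, G, B, I, F, H, A]
After 2 (swap(7, 0)): [H, C, D, G, B, I, F, E, A]
After 3 (rotate_left(3, 8, k=1)): [H, C, D, B, I, F, E, A, G]
After 4 (reverse(5, 7)): [H, C, D, B, I, A, E, F, G]
After 5 (rotate_left(1, 6, k=3)): [H, I, A, E, C, D, B, F, G]
After 6 (reverse(2, 5)): [H, I, D, C, E, A, B, F, G]
After 7 (swap(0, 3)): [C, I, D, H, E, A, B, F, G]
After 8 (swap(2, 0)): [D, I, C, H, E, A, B, F, G]
After 9 (swap(7, 3)): [D, I, C, F, E, A, B, H, G]
After 10 (swap(6, 8)): [D, I, C, F, E, A, G, H, B]
After 11 (swap(8, 1)): [D, B, C, F, E, A, G, H, I]
After 12 (swap(0, 3)): [F, B, C, D, E, A, G, H, I]
After 13 (swap(5, 0)): [A, B, C, D, E, F, G, H, I]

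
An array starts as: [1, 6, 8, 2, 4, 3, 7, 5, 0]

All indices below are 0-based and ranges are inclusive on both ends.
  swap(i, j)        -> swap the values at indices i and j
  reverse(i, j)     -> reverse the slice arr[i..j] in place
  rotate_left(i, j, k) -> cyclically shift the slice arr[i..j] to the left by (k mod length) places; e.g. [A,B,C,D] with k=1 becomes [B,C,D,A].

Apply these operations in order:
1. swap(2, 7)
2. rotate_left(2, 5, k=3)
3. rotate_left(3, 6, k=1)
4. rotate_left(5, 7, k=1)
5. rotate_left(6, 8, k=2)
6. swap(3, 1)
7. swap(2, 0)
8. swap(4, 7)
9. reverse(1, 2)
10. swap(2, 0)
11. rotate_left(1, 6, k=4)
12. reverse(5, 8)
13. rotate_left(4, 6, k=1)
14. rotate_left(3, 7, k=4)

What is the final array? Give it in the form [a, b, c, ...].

After 1 (swap(2, 7)): [1, 6, 5, 2, 4, 3, 7, 8, 0]
After 2 (rotate_left(2, 5, k=3)): [1, 6, 3, 5, 2, 4, 7, 8, 0]
After 3 (rotate_left(3, 6, k=1)): [1, 6, 3, 2, 4, 7, 5, 8, 0]
After 4 (rotate_left(5, 7, k=1)): [1, 6, 3, 2, 4, 5, 8, 7, 0]
After 5 (rotate_left(6, 8, k=2)): [1, 6, 3, 2, 4, 5, 0, 8, 7]
After 6 (swap(3, 1)): [1, 2, 3, 6, 4, 5, 0, 8, 7]
After 7 (swap(2, 0)): [3, 2, 1, 6, 4, 5, 0, 8, 7]
After 8 (swap(4, 7)): [3, 2, 1, 6, 8, 5, 0, 4, 7]
After 9 (reverse(1, 2)): [3, 1, 2, 6, 8, 5, 0, 4, 7]
After 10 (swap(2, 0)): [2, 1, 3, 6, 8, 5, 0, 4, 7]
After 11 (rotate_left(1, 6, k=4)): [2, 5, 0, 1, 3, 6, 8, 4, 7]
After 12 (reverse(5, 8)): [2, 5, 0, 1, 3, 7, 4, 8, 6]
After 13 (rotate_left(4, 6, k=1)): [2, 5, 0, 1, 7, 4, 3, 8, 6]
After 14 (rotate_left(3, 7, k=4)): [2, 5, 0, 8, 1, 7, 4, 3, 6]

Answer: [2, 5, 0, 8, 1, 7, 4, 3, 6]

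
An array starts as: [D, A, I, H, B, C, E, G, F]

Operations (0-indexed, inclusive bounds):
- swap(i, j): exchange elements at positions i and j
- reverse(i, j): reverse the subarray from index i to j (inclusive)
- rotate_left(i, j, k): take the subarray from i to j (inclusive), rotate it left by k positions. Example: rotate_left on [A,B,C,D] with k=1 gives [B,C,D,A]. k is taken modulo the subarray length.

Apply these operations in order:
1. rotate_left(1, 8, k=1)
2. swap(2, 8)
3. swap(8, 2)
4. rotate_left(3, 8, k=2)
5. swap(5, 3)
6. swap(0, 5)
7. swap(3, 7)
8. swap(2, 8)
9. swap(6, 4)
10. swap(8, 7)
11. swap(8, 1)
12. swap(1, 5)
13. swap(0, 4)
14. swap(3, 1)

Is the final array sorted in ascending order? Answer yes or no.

After 1 (rotate_left(1, 8, k=1)): [D, I, H, B, C, E, G, F, A]
After 2 (swap(2, 8)): [D, I, A, B, C, E, G, F, H]
After 3 (swap(8, 2)): [D, I, H, B, C, E, G, F, A]
After 4 (rotate_left(3, 8, k=2)): [D, I, H, E, G, F, A, B, C]
After 5 (swap(5, 3)): [D, I, H, F, G, E, A, B, C]
After 6 (swap(0, 5)): [E, I, H, F, G, D, A, B, C]
After 7 (swap(3, 7)): [E, I, H, B, G, D, A, F, C]
After 8 (swap(2, 8)): [E, I, C, B, G, D, A, F, H]
After 9 (swap(6, 4)): [E, I, C, B, A, D, G, F, H]
After 10 (swap(8, 7)): [E, I, C, B, A, D, G, H, F]
After 11 (swap(8, 1)): [E, F, C, B, A, D, G, H, I]
After 12 (swap(1, 5)): [E, D, C, B, A, F, G, H, I]
After 13 (swap(0, 4)): [A, D, C, B, E, F, G, H, I]
After 14 (swap(3, 1)): [A, B, C, D, E, F, G, H, I]

Answer: yes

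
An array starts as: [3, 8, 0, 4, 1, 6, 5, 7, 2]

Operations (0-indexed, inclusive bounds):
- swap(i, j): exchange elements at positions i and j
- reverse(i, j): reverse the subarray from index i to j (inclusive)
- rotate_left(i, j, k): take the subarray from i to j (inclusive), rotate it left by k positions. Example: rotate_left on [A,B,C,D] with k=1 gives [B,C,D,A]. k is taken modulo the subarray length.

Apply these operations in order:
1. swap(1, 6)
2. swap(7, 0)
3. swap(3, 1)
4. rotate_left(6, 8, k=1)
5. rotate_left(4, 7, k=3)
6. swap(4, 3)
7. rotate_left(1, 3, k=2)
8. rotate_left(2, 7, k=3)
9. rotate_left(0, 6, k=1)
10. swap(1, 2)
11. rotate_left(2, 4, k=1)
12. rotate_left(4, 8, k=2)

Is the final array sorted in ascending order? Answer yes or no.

After 1 (swap(1, 6)): [3, 5, 0, 4, 1, 6, 8, 7, 2]
After 2 (swap(7, 0)): [7, 5, 0, 4, 1, 6, 8, 3, 2]
After 3 (swap(3, 1)): [7, 4, 0, 5, 1, 6, 8, 3, 2]
After 4 (rotate_left(6, 8, k=1)): [7, 4, 0, 5, 1, 6, 3, 2, 8]
After 5 (rotate_left(4, 7, k=3)): [7, 4, 0, 5, 2, 1, 6, 3, 8]
After 6 (swap(4, 3)): [7, 4, 0, 2, 5, 1, 6, 3, 8]
After 7 (rotate_left(1, 3, k=2)): [7, 2, 4, 0, 5, 1, 6, 3, 8]
After 8 (rotate_left(2, 7, k=3)): [7, 2, 1, 6, 3, 4, 0, 5, 8]
After 9 (rotate_left(0, 6, k=1)): [2, 1, 6, 3, 4, 0, 7, 5, 8]
After 10 (swap(1, 2)): [2, 6, 1, 3, 4, 0, 7, 5, 8]
After 11 (rotate_left(2, 4, k=1)): [2, 6, 3, 4, 1, 0, 7, 5, 8]
After 12 (rotate_left(4, 8, k=2)): [2, 6, 3, 4, 7, 5, 8, 1, 0]

Answer: no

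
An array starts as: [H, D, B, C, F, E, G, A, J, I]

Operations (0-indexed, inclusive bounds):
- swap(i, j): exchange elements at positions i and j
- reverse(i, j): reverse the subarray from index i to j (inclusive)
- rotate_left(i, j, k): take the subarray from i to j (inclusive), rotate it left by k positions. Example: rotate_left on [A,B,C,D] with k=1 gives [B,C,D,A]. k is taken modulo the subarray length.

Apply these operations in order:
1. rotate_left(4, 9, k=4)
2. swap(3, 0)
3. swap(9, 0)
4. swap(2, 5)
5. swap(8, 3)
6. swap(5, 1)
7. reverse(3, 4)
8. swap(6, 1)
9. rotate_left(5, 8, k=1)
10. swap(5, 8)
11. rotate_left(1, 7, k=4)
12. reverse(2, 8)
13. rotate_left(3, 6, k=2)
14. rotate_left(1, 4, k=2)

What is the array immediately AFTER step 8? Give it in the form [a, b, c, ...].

After 1 (rotate_left(4, 9, k=4)): [H, D, B, C, J, I, F, E, G, A]
After 2 (swap(3, 0)): [C, D, B, H, J, I, F, E, G, A]
After 3 (swap(9, 0)): [A, D, B, H, J, I, F, E, G, C]
After 4 (swap(2, 5)): [A, D, I, H, J, B, F, E, G, C]
After 5 (swap(8, 3)): [A, D, I, G, J, B, F, E, H, C]
After 6 (swap(5, 1)): [A, B, I, G, J, D, F, E, H, C]
After 7 (reverse(3, 4)): [A, B, I, J, G, D, F, E, H, C]
After 8 (swap(6, 1)): [A, F, I, J, G, D, B, E, H, C]

Answer: [A, F, I, J, G, D, B, E, H, C]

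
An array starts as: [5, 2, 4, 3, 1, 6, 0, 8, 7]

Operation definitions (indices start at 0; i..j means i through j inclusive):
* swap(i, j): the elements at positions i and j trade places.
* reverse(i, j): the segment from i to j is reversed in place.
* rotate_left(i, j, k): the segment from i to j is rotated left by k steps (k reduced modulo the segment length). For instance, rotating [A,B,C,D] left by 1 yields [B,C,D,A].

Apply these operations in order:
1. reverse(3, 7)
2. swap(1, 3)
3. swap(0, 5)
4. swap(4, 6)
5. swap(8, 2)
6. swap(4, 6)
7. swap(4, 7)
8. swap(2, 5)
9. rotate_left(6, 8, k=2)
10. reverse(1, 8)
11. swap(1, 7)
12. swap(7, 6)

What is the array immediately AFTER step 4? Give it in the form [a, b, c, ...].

Answer: [6, 8, 4, 2, 1, 5, 0, 3, 7]

Derivation:
After 1 (reverse(3, 7)): [5, 2, 4, 8, 0, 6, 1, 3, 7]
After 2 (swap(1, 3)): [5, 8, 4, 2, 0, 6, 1, 3, 7]
After 3 (swap(0, 5)): [6, 8, 4, 2, 0, 5, 1, 3, 7]
After 4 (swap(4, 6)): [6, 8, 4, 2, 1, 5, 0, 3, 7]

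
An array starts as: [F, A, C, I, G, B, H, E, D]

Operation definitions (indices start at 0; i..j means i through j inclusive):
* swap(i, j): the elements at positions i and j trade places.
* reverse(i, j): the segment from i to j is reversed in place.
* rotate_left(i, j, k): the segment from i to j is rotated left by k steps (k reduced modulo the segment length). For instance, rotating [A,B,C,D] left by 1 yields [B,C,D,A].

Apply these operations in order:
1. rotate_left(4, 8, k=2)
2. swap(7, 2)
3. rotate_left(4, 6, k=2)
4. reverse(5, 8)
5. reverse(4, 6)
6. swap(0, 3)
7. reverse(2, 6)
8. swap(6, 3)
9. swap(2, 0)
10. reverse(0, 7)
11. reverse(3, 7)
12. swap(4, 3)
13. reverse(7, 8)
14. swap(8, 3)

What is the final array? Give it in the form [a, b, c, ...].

After 1 (rotate_left(4, 8, k=2)): [F, A, C, I, H, E, D, G, B]
After 2 (swap(7, 2)): [F, A, G, I, H, E, D, C, B]
After 3 (rotate_left(4, 6, k=2)): [F, A, G, I, D, H, E, C, B]
After 4 (reverse(5, 8)): [F, A, G, I, D, B, C, E, H]
After 5 (reverse(4, 6)): [F, A, G, I, C, B, D, E, H]
After 6 (swap(0, 3)): [I, A, G, F, C, B, D, E, H]
After 7 (reverse(2, 6)): [I, A, D, B, C, F, G, E, H]
After 8 (swap(6, 3)): [I, A, D, G, C, F, B, E, H]
After 9 (swap(2, 0)): [D, A, I, G, C, F, B, E, H]
After 10 (reverse(0, 7)): [E, B, F, C, G, I, A, D, H]
After 11 (reverse(3, 7)): [E, B, F, D, A, I, G, C, H]
After 12 (swap(4, 3)): [E, B, F, A, D, I, G, C, H]
After 13 (reverse(7, 8)): [E, B, F, A, D, I, G, H, C]
After 14 (swap(8, 3)): [E, B, F, C, D, I, G, H, A]

Answer: [E, B, F, C, D, I, G, H, A]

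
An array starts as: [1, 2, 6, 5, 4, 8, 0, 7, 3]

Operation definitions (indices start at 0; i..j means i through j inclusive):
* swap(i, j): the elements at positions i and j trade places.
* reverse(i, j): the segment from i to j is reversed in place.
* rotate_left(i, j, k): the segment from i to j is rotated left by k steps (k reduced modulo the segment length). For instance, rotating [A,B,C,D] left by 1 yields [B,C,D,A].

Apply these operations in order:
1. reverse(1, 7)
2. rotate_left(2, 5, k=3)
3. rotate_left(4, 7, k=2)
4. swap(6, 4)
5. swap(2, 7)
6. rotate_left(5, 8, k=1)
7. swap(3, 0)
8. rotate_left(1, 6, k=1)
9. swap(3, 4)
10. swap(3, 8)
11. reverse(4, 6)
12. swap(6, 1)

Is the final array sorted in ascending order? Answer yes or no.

Answer: no

Derivation:
After 1 (reverse(1, 7)): [1, 7, 0, 8, 4, 5, 6, 2, 3]
After 2 (rotate_left(2, 5, k=3)): [1, 7, 5, 0, 8, 4, 6, 2, 3]
After 3 (rotate_left(4, 7, k=2)): [1, 7, 5, 0, 6, 2, 8, 4, 3]
After 4 (swap(6, 4)): [1, 7, 5, 0, 8, 2, 6, 4, 3]
After 5 (swap(2, 7)): [1, 7, 4, 0, 8, 2, 6, 5, 3]
After 6 (rotate_left(5, 8, k=1)): [1, 7, 4, 0, 8, 6, 5, 3, 2]
After 7 (swap(3, 0)): [0, 7, 4, 1, 8, 6, 5, 3, 2]
After 8 (rotate_left(1, 6, k=1)): [0, 4, 1, 8, 6, 5, 7, 3, 2]
After 9 (swap(3, 4)): [0, 4, 1, 6, 8, 5, 7, 3, 2]
After 10 (swap(3, 8)): [0, 4, 1, 2, 8, 5, 7, 3, 6]
After 11 (reverse(4, 6)): [0, 4, 1, 2, 7, 5, 8, 3, 6]
After 12 (swap(6, 1)): [0, 8, 1, 2, 7, 5, 4, 3, 6]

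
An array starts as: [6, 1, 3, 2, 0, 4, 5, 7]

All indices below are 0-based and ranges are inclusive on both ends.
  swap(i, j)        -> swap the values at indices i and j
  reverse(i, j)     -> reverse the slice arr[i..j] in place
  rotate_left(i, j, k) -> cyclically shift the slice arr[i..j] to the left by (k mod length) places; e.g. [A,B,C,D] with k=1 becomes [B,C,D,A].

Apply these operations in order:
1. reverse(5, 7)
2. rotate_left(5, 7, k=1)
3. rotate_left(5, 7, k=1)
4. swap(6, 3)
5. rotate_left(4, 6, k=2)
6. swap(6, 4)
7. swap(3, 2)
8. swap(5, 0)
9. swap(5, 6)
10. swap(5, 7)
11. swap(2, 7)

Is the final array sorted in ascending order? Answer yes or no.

After 1 (reverse(5, 7)): [6, 1, 3, 2, 0, 7, 5, 4]
After 2 (rotate_left(5, 7, k=1)): [6, 1, 3, 2, 0, 5, 4, 7]
After 3 (rotate_left(5, 7, k=1)): [6, 1, 3, 2, 0, 4, 7, 5]
After 4 (swap(6, 3)): [6, 1, 3, 7, 0, 4, 2, 5]
After 5 (rotate_left(4, 6, k=2)): [6, 1, 3, 7, 2, 0, 4, 5]
After 6 (swap(6, 4)): [6, 1, 3, 7, 4, 0, 2, 5]
After 7 (swap(3, 2)): [6, 1, 7, 3, 4, 0, 2, 5]
After 8 (swap(5, 0)): [0, 1, 7, 3, 4, 6, 2, 5]
After 9 (swap(5, 6)): [0, 1, 7, 3, 4, 2, 6, 5]
After 10 (swap(5, 7)): [0, 1, 7, 3, 4, 5, 6, 2]
After 11 (swap(2, 7)): [0, 1, 2, 3, 4, 5, 6, 7]

Answer: yes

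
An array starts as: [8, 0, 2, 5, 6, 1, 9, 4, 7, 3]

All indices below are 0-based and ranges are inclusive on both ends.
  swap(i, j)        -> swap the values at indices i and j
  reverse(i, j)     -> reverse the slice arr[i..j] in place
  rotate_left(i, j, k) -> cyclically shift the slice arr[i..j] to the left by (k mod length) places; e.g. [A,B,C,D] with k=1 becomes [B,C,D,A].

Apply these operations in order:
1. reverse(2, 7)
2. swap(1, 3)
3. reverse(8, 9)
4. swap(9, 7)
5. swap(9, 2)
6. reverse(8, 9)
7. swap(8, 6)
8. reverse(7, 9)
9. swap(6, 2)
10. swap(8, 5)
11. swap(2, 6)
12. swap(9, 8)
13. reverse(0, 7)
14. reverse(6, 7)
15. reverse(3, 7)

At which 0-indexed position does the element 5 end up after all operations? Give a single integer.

After 1 (reverse(2, 7)): [8, 0, 4, 9, 1, 6, 5, 2, 7, 3]
After 2 (swap(1, 3)): [8, 9, 4, 0, 1, 6, 5, 2, 7, 3]
After 3 (reverse(8, 9)): [8, 9, 4, 0, 1, 6, 5, 2, 3, 7]
After 4 (swap(9, 7)): [8, 9, 4, 0, 1, 6, 5, 7, 3, 2]
After 5 (swap(9, 2)): [8, 9, 2, 0, 1, 6, 5, 7, 3, 4]
After 6 (reverse(8, 9)): [8, 9, 2, 0, 1, 6, 5, 7, 4, 3]
After 7 (swap(8, 6)): [8, 9, 2, 0, 1, 6, 4, 7, 5, 3]
After 8 (reverse(7, 9)): [8, 9, 2, 0, 1, 6, 4, 3, 5, 7]
After 9 (swap(6, 2)): [8, 9, 4, 0, 1, 6, 2, 3, 5, 7]
After 10 (swap(8, 5)): [8, 9, 4, 0, 1, 5, 2, 3, 6, 7]
After 11 (swap(2, 6)): [8, 9, 2, 0, 1, 5, 4, 3, 6, 7]
After 12 (swap(9, 8)): [8, 9, 2, 0, 1, 5, 4, 3, 7, 6]
After 13 (reverse(0, 7)): [3, 4, 5, 1, 0, 2, 9, 8, 7, 6]
After 14 (reverse(6, 7)): [3, 4, 5, 1, 0, 2, 8, 9, 7, 6]
After 15 (reverse(3, 7)): [3, 4, 5, 9, 8, 2, 0, 1, 7, 6]

Answer: 2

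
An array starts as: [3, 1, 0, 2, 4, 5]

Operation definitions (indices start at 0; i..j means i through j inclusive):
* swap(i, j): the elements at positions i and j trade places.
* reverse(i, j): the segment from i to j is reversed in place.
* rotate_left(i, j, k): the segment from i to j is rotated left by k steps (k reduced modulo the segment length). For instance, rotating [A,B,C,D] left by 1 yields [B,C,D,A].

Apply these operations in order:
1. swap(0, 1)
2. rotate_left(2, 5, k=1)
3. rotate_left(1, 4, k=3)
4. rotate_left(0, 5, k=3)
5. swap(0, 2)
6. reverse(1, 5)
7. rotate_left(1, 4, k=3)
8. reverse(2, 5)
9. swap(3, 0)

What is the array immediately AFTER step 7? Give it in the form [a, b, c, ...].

After 1 (swap(0, 1)): [1, 3, 0, 2, 4, 5]
After 2 (rotate_left(2, 5, k=1)): [1, 3, 2, 4, 5, 0]
After 3 (rotate_left(1, 4, k=3)): [1, 5, 3, 2, 4, 0]
After 4 (rotate_left(0, 5, k=3)): [2, 4, 0, 1, 5, 3]
After 5 (swap(0, 2)): [0, 4, 2, 1, 5, 3]
After 6 (reverse(1, 5)): [0, 3, 5, 1, 2, 4]
After 7 (rotate_left(1, 4, k=3)): [0, 2, 3, 5, 1, 4]

Answer: [0, 2, 3, 5, 1, 4]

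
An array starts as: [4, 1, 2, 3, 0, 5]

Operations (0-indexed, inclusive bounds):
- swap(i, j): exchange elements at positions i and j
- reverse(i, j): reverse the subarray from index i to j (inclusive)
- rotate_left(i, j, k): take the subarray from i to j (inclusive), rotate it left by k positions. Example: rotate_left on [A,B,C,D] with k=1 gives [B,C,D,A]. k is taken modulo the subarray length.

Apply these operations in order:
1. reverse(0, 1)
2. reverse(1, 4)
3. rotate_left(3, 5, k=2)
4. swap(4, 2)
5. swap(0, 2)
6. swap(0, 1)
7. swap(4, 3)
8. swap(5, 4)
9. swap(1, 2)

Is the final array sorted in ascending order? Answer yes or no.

Answer: yes

Derivation:
After 1 (reverse(0, 1)): [1, 4, 2, 3, 0, 5]
After 2 (reverse(1, 4)): [1, 0, 3, 2, 4, 5]
After 3 (rotate_left(3, 5, k=2)): [1, 0, 3, 5, 2, 4]
After 4 (swap(4, 2)): [1, 0, 2, 5, 3, 4]
After 5 (swap(0, 2)): [2, 0, 1, 5, 3, 4]
After 6 (swap(0, 1)): [0, 2, 1, 5, 3, 4]
After 7 (swap(4, 3)): [0, 2, 1, 3, 5, 4]
After 8 (swap(5, 4)): [0, 2, 1, 3, 4, 5]
After 9 (swap(1, 2)): [0, 1, 2, 3, 4, 5]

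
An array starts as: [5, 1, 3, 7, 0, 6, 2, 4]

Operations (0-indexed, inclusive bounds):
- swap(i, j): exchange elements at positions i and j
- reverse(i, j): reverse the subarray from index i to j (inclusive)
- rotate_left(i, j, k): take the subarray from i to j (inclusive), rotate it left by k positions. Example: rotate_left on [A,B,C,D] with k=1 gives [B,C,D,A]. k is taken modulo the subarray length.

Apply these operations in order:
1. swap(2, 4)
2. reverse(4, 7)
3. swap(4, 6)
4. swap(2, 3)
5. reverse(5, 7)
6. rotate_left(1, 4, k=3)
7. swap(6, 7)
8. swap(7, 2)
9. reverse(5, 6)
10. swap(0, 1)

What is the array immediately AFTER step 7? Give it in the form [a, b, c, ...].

Answer: [5, 6, 1, 7, 0, 3, 2, 4]

Derivation:
After 1 (swap(2, 4)): [5, 1, 0, 7, 3, 6, 2, 4]
After 2 (reverse(4, 7)): [5, 1, 0, 7, 4, 2, 6, 3]
After 3 (swap(4, 6)): [5, 1, 0, 7, 6, 2, 4, 3]
After 4 (swap(2, 3)): [5, 1, 7, 0, 6, 2, 4, 3]
After 5 (reverse(5, 7)): [5, 1, 7, 0, 6, 3, 4, 2]
After 6 (rotate_left(1, 4, k=3)): [5, 6, 1, 7, 0, 3, 4, 2]
After 7 (swap(6, 7)): [5, 6, 1, 7, 0, 3, 2, 4]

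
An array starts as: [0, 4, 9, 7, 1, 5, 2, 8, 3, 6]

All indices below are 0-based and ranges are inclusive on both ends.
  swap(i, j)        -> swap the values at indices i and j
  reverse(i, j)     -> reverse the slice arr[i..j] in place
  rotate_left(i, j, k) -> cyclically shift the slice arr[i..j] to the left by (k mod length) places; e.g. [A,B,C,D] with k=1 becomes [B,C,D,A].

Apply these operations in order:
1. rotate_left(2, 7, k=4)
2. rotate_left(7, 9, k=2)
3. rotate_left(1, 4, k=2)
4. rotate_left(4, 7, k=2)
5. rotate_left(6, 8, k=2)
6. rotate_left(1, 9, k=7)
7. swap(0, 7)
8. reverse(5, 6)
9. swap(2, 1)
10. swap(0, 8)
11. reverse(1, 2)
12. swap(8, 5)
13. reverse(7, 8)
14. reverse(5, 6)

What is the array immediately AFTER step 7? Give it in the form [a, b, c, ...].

Answer: [6, 7, 3, 8, 9, 4, 1, 0, 5, 2]

Derivation:
After 1 (rotate_left(2, 7, k=4)): [0, 4, 2, 8, 9, 7, 1, 5, 3, 6]
After 2 (rotate_left(7, 9, k=2)): [0, 4, 2, 8, 9, 7, 1, 6, 5, 3]
After 3 (rotate_left(1, 4, k=2)): [0, 8, 9, 4, 2, 7, 1, 6, 5, 3]
After 4 (rotate_left(4, 7, k=2)): [0, 8, 9, 4, 1, 6, 2, 7, 5, 3]
After 5 (rotate_left(6, 8, k=2)): [0, 8, 9, 4, 1, 6, 5, 2, 7, 3]
After 6 (rotate_left(1, 9, k=7)): [0, 7, 3, 8, 9, 4, 1, 6, 5, 2]
After 7 (swap(0, 7)): [6, 7, 3, 8, 9, 4, 1, 0, 5, 2]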